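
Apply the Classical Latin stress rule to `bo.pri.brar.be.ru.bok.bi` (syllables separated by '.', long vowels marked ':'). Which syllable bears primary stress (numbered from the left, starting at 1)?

Classical Latin: stress the penult if heavy (long vowel or closed), else the antepenult.
Weights: 5 ru L, 6 bok H, 7 bi L.
The penult (syllable 6, bok) is heavy, so it takes stress.
Stress on syllable 6: bo.pri.brar.be.ru.ˈbok.bi.

6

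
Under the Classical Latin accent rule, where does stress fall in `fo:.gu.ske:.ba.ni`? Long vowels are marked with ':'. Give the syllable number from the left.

Classical Latin: stress the penult if heavy (long vowel or closed), else the antepenult.
Weights: 3 ske: H, 4 ba L, 5 ni L.
The penult (syllable 4, ba) is light, so stress falls on the antepenult (syllable 3, ske:).
Stress on syllable 3: fo:.gu.ˈske:.ba.ni.

3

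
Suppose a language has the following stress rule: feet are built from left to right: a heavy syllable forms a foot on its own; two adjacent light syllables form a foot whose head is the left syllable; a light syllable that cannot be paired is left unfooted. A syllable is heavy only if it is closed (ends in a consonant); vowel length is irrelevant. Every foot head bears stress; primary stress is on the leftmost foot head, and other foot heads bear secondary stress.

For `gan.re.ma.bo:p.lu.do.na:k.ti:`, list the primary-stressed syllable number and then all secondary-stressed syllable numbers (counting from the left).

Weights: 1 gan H, 2 re L, 3 ma L, 4 bo:p H, 5 lu L, 6 do L, 7 na:k H, 8 ti: L.
Parse left to right (heavy = foot alone; LL = one foot; stranded L unfooted): (ˈgan) (ˈre.ma) (ˈbo:p) (ˈlu.do) (ˈna:k) ti:.
Foot heads: 1, 2, 4, 5, 7.
Primary stress on the leftmost head = syllable 1.
Secondary stress on 2, 4, 5, 7: ˈgan.ˌre.ma.ˌbo:p.ˌlu.do.ˌna:k.ti:.

primary 1, secondary 2, 4, 5, 7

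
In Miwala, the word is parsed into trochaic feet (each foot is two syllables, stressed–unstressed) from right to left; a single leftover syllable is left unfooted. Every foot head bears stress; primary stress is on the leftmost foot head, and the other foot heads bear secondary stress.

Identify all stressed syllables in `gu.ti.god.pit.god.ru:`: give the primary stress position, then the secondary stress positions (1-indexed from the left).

Parse right to left into trochaic (ˈσσ) feet: (ˈgu.ti) (ˈgod.pit) (ˈgod.ru:).
Foot heads (stressed positions): 1, 3, 5.
End Rule Leftmost: primary stress on the leftmost head = syllable 1.
Secondary stress on 3, 5: ˈgu.ti.ˌgod.pit.ˌgod.ru:.

primary 1, secondary 3, 5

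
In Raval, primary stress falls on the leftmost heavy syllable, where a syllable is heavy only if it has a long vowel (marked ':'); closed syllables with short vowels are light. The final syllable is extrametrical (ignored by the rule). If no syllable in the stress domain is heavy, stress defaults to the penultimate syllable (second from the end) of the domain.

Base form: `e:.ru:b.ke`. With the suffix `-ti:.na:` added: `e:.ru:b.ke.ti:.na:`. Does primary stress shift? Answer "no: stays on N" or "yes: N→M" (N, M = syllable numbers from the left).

Base `e:.ru:b.ke` (3 syllables):
  The final syllable (3, ke) is extrametrical; the stress domain is syllables 1–2.
  Weights: 1 e: H, 2 ru:b H.
  Heavy syllables in the domain: 1, 2. The leftmost is syllable 1 (e:).
  → primary stress on syllable 1.
Suffixed `e:.ru:b.ke.ti:.na:` (5 syllables):
  The final syllable (5, na:) is extrametrical; the stress domain is syllables 1–4.
  Weights: 1 e: H, 2 ru:b H, 3 ke L, 4 ti: H.
  Heavy syllables in the domain: 1, 2, 4. The leftmost is syllable 1 (e:).
  → primary stress on syllable 1.

no: stays on 1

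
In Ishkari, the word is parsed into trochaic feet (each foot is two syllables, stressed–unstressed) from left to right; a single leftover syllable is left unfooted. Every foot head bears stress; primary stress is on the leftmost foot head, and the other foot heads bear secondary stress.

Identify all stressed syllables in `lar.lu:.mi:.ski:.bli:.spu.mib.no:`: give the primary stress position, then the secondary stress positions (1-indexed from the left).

Parse left to right into trochaic (ˈσσ) feet: (ˈlar.lu:) (ˈmi:.ski:) (ˈbli:.spu) (ˈmib.no:).
Foot heads (stressed positions): 1, 3, 5, 7.
End Rule Leftmost: primary stress on the leftmost head = syllable 1.
Secondary stress on 3, 5, 7: ˈlar.lu:.ˌmi:.ski:.ˌbli:.spu.ˌmib.no:.

primary 1, secondary 3, 5, 7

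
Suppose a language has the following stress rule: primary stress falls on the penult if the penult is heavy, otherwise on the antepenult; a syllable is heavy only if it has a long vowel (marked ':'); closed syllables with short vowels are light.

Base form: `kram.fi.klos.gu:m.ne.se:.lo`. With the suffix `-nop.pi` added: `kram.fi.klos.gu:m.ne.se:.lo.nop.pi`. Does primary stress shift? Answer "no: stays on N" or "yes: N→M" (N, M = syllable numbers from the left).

Base `kram.fi.klos.gu:m.ne.se:.lo` (7 syllables):
  Weights: 5 ne L, 6 se: H, 7 lo L.
  The penult (syllable 6, se:) is heavy, so it takes stress.
  → primary stress on syllable 6.
Suffixed `kram.fi.klos.gu:m.ne.se:.lo.nop.pi` (9 syllables):
  Weights: 7 lo L, 8 nop L, 9 pi L.
  The penult (syllable 8, nop) is light, so stress falls on the antepenult (syllable 7, lo).
  → primary stress on syllable 7.

yes: 6→7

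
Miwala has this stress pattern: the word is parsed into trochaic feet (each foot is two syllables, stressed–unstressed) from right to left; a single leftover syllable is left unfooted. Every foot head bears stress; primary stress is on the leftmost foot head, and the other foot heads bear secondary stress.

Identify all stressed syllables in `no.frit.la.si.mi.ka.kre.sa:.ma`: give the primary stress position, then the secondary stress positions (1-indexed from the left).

primary 2, secondary 4, 6, 8

Parse right to left into trochaic (ˈσσ) feet: no (ˈfrit.la) (ˈsi.mi) (ˈka.kre) (ˈsa:.ma). Syllable 1 is left unfooted.
Foot heads (stressed positions): 2, 4, 6, 8.
End Rule Leftmost: primary stress on the leftmost head = syllable 2.
Secondary stress on 4, 6, 8: no.ˈfrit.la.ˌsi.mi.ˌka.kre.ˌsa:.ma.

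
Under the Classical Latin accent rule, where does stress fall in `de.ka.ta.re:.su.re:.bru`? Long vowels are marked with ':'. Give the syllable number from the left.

Classical Latin: stress the penult if heavy (long vowel or closed), else the antepenult.
Weights: 5 su L, 6 re: H, 7 bru L.
The penult (syllable 6, re:) is heavy, so it takes stress.
Stress on syllable 6: de.ka.ta.re:.su.ˈre:.bru.

6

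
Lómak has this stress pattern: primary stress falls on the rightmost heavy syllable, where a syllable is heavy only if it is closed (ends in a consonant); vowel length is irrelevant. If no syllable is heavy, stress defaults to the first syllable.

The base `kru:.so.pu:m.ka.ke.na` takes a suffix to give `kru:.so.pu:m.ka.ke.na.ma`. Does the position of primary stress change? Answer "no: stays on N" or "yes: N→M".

Base `kru:.so.pu:m.ka.ke.na` (6 syllables):
  Weights: 1 kru: L, 2 so L, 3 pu:m H, 4 ka L, 5 ke L, 6 na L.
  Heavy syllables in the domain: 3. The rightmost is syllable 3 (pu:m).
  → primary stress on syllable 3.
Suffixed `kru:.so.pu:m.ka.ke.na.ma` (7 syllables):
  Weights: 1 kru: L, 2 so L, 3 pu:m H, 4 ka L, 5 ke L, 6 na L, 7 ma L.
  Heavy syllables in the domain: 3. The rightmost is syllable 3 (pu:m).
  → primary stress on syllable 3.

no: stays on 3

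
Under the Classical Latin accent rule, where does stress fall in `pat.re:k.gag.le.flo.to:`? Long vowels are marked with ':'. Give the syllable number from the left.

Classical Latin: stress the penult if heavy (long vowel or closed), else the antepenult.
Weights: 4 le L, 5 flo L, 6 to: H.
The penult (syllable 5, flo) is light, so stress falls on the antepenult (syllable 4, le).
Stress on syllable 4: pat.re:k.gag.ˈle.flo.to:.

4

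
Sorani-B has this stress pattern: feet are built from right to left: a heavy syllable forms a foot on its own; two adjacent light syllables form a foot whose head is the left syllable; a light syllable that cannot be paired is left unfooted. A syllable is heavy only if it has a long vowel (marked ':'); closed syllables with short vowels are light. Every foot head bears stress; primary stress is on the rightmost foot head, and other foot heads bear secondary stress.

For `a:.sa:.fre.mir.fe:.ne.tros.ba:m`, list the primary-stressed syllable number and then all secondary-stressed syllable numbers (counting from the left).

Weights: 1 a: H, 2 sa: H, 3 fre L, 4 mir L, 5 fe: H, 6 ne L, 7 tros L, 8 ba:m H.
Parse right to left (heavy = foot alone; LL = one foot; stranded L unfooted): (ˈa:) (ˈsa:) (ˈfre.mir) (ˈfe:) (ˈne.tros) (ˈba:m).
Foot heads: 1, 2, 3, 5, 6, 8.
Primary stress on the rightmost head = syllable 8.
Secondary stress on 1, 2, 3, 5, 6: ˌa:.ˌsa:.ˌfre.mir.ˌfe:.ˌne.tros.ˈba:m.

primary 8, secondary 1, 2, 3, 5, 6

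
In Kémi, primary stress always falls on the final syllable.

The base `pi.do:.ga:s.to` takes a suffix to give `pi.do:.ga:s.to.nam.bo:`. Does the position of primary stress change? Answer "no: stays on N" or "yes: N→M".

Base `pi.do:.ga:s.to` (4 syllables):
  The word has 4 syllables; the final syllable is syllable 4 (to).
  → primary stress on syllable 4.
Suffixed `pi.do:.ga:s.to.nam.bo:` (6 syllables):
  The word has 6 syllables; the final syllable is syllable 6 (bo:).
  → primary stress on syllable 6.

yes: 4→6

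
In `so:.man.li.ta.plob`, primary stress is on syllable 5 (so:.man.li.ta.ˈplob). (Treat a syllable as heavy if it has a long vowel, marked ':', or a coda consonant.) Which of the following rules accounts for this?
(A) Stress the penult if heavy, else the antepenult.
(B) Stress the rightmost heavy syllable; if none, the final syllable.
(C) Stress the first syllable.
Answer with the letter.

B

Rule A → syllable 3 (observed: 5).
Rule B → syllable 5 ✓.
Rule C → syllable 1 (observed: 5).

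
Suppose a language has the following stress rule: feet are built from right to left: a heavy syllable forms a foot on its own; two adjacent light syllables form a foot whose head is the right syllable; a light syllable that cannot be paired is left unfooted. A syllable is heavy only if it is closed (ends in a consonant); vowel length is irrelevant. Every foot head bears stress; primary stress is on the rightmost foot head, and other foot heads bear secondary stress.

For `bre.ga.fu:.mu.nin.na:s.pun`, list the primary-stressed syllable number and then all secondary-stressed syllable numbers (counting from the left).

Weights: 1 bre L, 2 ga L, 3 fu: L, 4 mu L, 5 nin H, 6 na:s H, 7 pun H.
Parse right to left (heavy = foot alone; LL = one foot; stranded L unfooted): (bre.ˈga) (fu:.ˈmu) (ˈnin) (ˈna:s) (ˈpun).
Foot heads: 2, 4, 5, 6, 7.
Primary stress on the rightmost head = syllable 7.
Secondary stress on 2, 4, 5, 6: bre.ˌga.fu:.ˌmu.ˌnin.ˌna:s.ˈpun.

primary 7, secondary 2, 4, 5, 6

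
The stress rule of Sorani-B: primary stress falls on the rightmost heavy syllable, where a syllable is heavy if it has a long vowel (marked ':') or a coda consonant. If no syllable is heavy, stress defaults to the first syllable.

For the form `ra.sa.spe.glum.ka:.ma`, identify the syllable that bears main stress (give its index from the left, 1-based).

Weights: 1 ra L, 2 sa L, 3 spe L, 4 glum H, 5 ka: H, 6 ma L.
Heavy syllables in the domain: 4, 5. The rightmost is syllable 5 (ka:).
Primary stress: syllable 5 → ra.sa.spe.glum.ˈka:.ma.

5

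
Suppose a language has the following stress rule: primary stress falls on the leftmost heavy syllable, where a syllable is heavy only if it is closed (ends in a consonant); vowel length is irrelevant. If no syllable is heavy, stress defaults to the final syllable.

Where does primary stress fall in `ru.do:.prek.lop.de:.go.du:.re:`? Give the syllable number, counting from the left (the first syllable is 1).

3

Weights: 1 ru L, 2 do: L, 3 prek H, 4 lop H, 5 de: L, 6 go L, 7 du: L, 8 re: L.
Heavy syllables in the domain: 3, 4. The leftmost is syllable 3 (prek).
Primary stress: syllable 3 → ru.do:.ˈprek.lop.de:.go.du:.re:.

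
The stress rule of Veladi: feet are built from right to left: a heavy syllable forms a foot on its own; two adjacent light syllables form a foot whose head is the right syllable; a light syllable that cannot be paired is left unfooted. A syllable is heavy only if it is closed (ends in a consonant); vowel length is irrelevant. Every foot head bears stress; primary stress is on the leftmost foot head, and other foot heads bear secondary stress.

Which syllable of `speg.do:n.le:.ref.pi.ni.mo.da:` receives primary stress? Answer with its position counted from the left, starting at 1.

1

Weights: 1 speg H, 2 do:n H, 3 le: L, 4 ref H, 5 pi L, 6 ni L, 7 mo L, 8 da: L.
Parse right to left (heavy = foot alone; LL = one foot; stranded L unfooted): (ˈspeg) (ˈdo:n) le: (ˈref) (pi.ˈni) (mo.ˈda:).
Foot heads: 1, 2, 4, 6, 8.
Primary stress on the leftmost head = syllable 1.
Primary stress: syllable 1 → ˈspeg.do:n.le:.ref.pi.ni.mo.da:.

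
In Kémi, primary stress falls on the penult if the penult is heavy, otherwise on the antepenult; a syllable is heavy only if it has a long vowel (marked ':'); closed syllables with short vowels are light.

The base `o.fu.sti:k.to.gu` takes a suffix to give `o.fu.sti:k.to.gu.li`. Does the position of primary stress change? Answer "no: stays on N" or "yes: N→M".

Base `o.fu.sti:k.to.gu` (5 syllables):
  Weights: 3 sti:k H, 4 to L, 5 gu L.
  The penult (syllable 4, to) is light, so stress falls on the antepenult (syllable 3, sti:k).
  → primary stress on syllable 3.
Suffixed `o.fu.sti:k.to.gu.li` (6 syllables):
  Weights: 4 to L, 5 gu L, 6 li L.
  The penult (syllable 5, gu) is light, so stress falls on the antepenult (syllable 4, to).
  → primary stress on syllable 4.

yes: 3→4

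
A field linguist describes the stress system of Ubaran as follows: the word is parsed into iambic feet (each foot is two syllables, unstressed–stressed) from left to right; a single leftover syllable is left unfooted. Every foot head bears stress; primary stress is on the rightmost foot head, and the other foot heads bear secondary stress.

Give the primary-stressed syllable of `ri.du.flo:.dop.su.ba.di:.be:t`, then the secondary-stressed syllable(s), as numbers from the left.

Parse left to right into iambic (σˈσ) feet: (ri.ˈdu) (flo:.ˈdop) (su.ˈba) (di:.ˈbe:t).
Foot heads (stressed positions): 2, 4, 6, 8.
End Rule Rightmost: primary stress on the rightmost head = syllable 8.
Secondary stress on 2, 4, 6: ri.ˌdu.flo:.ˌdop.su.ˌba.di:.ˈbe:t.

primary 8, secondary 2, 4, 6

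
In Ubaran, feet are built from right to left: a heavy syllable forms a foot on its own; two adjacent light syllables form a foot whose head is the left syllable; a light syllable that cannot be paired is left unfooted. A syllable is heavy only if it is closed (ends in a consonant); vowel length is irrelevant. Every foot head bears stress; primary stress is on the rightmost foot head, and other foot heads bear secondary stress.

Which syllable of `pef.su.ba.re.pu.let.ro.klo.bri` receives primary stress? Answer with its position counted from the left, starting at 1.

Weights: 1 pef H, 2 su L, 3 ba L, 4 re L, 5 pu L, 6 let H, 7 ro L, 8 klo L, 9 bri L.
Parse right to left (heavy = foot alone; LL = one foot; stranded L unfooted): (ˈpef) (ˈsu.ba) (ˈre.pu) (ˈlet) ro (ˈklo.bri).
Foot heads: 1, 2, 4, 6, 8.
Primary stress on the rightmost head = syllable 8.
Primary stress: syllable 8 → pef.su.ba.re.pu.let.ro.ˈklo.bri.

8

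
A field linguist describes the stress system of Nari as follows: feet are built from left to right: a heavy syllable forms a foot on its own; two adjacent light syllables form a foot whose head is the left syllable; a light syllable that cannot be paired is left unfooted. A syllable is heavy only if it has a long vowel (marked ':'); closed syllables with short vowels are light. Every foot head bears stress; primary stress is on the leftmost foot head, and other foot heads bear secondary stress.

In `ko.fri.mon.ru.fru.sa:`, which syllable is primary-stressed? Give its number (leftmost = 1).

Weights: 1 ko L, 2 fri L, 3 mon L, 4 ru L, 5 fru L, 6 sa: H.
Parse left to right (heavy = foot alone; LL = one foot; stranded L unfooted): (ˈko.fri) (ˈmon.ru) fru (ˈsa:).
Foot heads: 1, 3, 6.
Primary stress on the leftmost head = syllable 1.
Primary stress: syllable 1 → ˈko.fri.mon.ru.fru.sa:.

1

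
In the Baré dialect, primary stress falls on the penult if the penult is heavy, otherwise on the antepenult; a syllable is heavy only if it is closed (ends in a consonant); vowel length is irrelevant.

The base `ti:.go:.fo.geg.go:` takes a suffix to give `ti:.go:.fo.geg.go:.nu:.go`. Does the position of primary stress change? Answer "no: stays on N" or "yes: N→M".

Base `ti:.go:.fo.geg.go:` (5 syllables):
  Weights: 3 fo L, 4 geg H, 5 go: L.
  The penult (syllable 4, geg) is heavy, so it takes stress.
  → primary stress on syllable 4.
Suffixed `ti:.go:.fo.geg.go:.nu:.go` (7 syllables):
  Weights: 5 go: L, 6 nu: L, 7 go L.
  The penult (syllable 6, nu:) is light, so stress falls on the antepenult (syllable 5, go:).
  → primary stress on syllable 5.

yes: 4→5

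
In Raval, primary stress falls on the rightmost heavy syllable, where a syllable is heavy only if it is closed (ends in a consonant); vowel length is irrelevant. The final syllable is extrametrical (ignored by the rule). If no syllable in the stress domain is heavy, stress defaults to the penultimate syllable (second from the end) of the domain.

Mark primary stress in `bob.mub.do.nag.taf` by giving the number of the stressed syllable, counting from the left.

4

The final syllable (5, taf) is extrametrical; the stress domain is syllables 1–4.
Weights: 1 bob H, 2 mub H, 3 do L, 4 nag H.
Heavy syllables in the domain: 1, 2, 4. The rightmost is syllable 4 (nag).
Primary stress: syllable 4 → bob.mub.do.ˈnag.taf.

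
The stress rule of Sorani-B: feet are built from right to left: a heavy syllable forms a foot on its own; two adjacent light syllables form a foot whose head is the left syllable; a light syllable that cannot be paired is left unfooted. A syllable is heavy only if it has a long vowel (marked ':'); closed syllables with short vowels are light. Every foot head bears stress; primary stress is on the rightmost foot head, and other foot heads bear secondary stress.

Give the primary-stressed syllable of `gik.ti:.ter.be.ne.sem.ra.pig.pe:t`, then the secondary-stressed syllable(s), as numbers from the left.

Weights: 1 gik L, 2 ti: H, 3 ter L, 4 be L, 5 ne L, 6 sem L, 7 ra L, 8 pig L, 9 pe:t H.
Parse right to left (heavy = foot alone; LL = one foot; stranded L unfooted): gik (ˈti:) (ˈter.be) (ˈne.sem) (ˈra.pig) (ˈpe:t).
Foot heads: 2, 3, 5, 7, 9.
Primary stress on the rightmost head = syllable 9.
Secondary stress on 2, 3, 5, 7: gik.ˌti:.ˌter.be.ˌne.sem.ˌra.pig.ˈpe:t.

primary 9, secondary 2, 3, 5, 7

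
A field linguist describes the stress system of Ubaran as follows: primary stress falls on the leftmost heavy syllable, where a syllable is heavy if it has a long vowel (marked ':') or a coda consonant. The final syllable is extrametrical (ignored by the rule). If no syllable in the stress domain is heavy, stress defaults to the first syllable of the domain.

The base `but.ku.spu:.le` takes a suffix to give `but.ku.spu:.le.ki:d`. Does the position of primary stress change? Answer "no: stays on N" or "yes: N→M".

no: stays on 1

Base `but.ku.spu:.le` (4 syllables):
  The final syllable (4, le) is extrametrical; the stress domain is syllables 1–3.
  Weights: 1 but H, 2 ku L, 3 spu: H.
  Heavy syllables in the domain: 1, 3. The leftmost is syllable 1 (but).
  → primary stress on syllable 1.
Suffixed `but.ku.spu:.le.ki:d` (5 syllables):
  The final syllable (5, ki:d) is extrametrical; the stress domain is syllables 1–4.
  Weights: 1 but H, 2 ku L, 3 spu: H, 4 le L.
  Heavy syllables in the domain: 1, 3. The leftmost is syllable 1 (but).
  → primary stress on syllable 1.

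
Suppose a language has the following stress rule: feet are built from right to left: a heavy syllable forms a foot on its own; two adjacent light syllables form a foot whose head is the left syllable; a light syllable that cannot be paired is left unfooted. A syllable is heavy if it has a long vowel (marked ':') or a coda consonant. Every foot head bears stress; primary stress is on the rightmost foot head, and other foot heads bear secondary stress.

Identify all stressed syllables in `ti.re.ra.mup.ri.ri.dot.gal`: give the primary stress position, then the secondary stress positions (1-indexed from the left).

primary 8, secondary 2, 4, 5, 7

Weights: 1 ti L, 2 re L, 3 ra L, 4 mup H, 5 ri L, 6 ri L, 7 dot H, 8 gal H.
Parse right to left (heavy = foot alone; LL = one foot; stranded L unfooted): ti (ˈre.ra) (ˈmup) (ˈri.ri) (ˈdot) (ˈgal).
Foot heads: 2, 4, 5, 7, 8.
Primary stress on the rightmost head = syllable 8.
Secondary stress on 2, 4, 5, 7: ti.ˌre.ra.ˌmup.ˌri.ri.ˌdot.ˈgal.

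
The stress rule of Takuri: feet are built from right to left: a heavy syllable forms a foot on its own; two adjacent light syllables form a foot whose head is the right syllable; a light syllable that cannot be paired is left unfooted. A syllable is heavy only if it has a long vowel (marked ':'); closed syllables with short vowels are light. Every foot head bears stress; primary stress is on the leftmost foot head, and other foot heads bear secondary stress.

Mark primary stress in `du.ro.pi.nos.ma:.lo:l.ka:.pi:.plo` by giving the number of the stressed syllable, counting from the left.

2

Weights: 1 du L, 2 ro L, 3 pi L, 4 nos L, 5 ma: H, 6 lo:l H, 7 ka: H, 8 pi: H, 9 plo L.
Parse right to left (heavy = foot alone; LL = one foot; stranded L unfooted): (du.ˈro) (pi.ˈnos) (ˈma:) (ˈlo:l) (ˈka:) (ˈpi:) plo.
Foot heads: 2, 4, 5, 6, 7, 8.
Primary stress on the leftmost head = syllable 2.
Primary stress: syllable 2 → du.ˈro.pi.nos.ma:.lo:l.ka:.pi:.plo.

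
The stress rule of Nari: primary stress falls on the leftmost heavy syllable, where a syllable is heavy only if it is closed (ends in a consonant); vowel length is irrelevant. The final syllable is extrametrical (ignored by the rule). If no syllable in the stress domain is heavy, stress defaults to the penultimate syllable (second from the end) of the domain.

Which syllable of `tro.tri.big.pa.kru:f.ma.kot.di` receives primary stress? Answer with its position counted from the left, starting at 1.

The final syllable (8, di) is extrametrical; the stress domain is syllables 1–7.
Weights: 1 tro L, 2 tri L, 3 big H, 4 pa L, 5 kru:f H, 6 ma L, 7 kot H.
Heavy syllables in the domain: 3, 5, 7. The leftmost is syllable 3 (big).
Primary stress: syllable 3 → tro.tri.ˈbig.pa.kru:f.ma.kot.di.

3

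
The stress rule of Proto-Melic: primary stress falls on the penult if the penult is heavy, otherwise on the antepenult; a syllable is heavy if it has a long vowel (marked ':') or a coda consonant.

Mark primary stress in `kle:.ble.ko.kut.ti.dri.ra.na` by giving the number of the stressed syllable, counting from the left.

6

Weights: 6 dri L, 7 ra L, 8 na L.
The penult (syllable 7, ra) is light, so stress falls on the antepenult (syllable 6, dri).
Primary stress: syllable 6 → kle:.ble.ko.kut.ti.ˈdri.ra.na.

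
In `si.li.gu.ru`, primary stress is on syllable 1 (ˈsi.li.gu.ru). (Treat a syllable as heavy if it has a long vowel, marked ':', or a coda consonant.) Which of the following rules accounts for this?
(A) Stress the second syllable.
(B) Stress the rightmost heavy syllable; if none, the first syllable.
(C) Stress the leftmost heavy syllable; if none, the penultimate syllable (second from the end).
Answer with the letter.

B

Rule A → syllable 2 (observed: 1).
Rule B → syllable 1 ✓.
Rule C → syllable 3 (observed: 1).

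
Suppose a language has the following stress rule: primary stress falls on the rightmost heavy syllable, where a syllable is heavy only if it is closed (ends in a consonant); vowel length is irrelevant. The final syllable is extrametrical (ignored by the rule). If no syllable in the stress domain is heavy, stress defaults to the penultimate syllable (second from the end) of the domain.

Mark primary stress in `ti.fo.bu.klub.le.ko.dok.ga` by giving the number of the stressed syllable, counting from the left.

The final syllable (8, ga) is extrametrical; the stress domain is syllables 1–7.
Weights: 1 ti L, 2 fo L, 3 bu L, 4 klub H, 5 le L, 6 ko L, 7 dok H.
Heavy syllables in the domain: 4, 7. The rightmost is syllable 7 (dok).
Primary stress: syllable 7 → ti.fo.bu.klub.le.ko.ˈdok.ga.

7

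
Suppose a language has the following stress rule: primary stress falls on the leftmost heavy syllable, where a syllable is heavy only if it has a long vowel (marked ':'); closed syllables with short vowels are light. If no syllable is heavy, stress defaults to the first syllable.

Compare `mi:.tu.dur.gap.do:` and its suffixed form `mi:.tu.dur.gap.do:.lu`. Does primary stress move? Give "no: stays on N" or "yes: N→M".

no: stays on 1

Base `mi:.tu.dur.gap.do:` (5 syllables):
  Weights: 1 mi: H, 2 tu L, 3 dur L, 4 gap L, 5 do: H.
  Heavy syllables in the domain: 1, 5. The leftmost is syllable 1 (mi:).
  → primary stress on syllable 1.
Suffixed `mi:.tu.dur.gap.do:.lu` (6 syllables):
  Weights: 1 mi: H, 2 tu L, 3 dur L, 4 gap L, 5 do: H, 6 lu L.
  Heavy syllables in the domain: 1, 5. The leftmost is syllable 1 (mi:).
  → primary stress on syllable 1.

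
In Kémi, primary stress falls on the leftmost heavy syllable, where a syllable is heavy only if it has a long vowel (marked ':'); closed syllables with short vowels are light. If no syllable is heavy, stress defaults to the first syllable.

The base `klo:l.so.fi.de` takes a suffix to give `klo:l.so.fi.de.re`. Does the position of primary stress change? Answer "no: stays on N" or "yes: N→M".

Base `klo:l.so.fi.de` (4 syllables):
  Weights: 1 klo:l H, 2 so L, 3 fi L, 4 de L.
  Heavy syllables in the domain: 1. The leftmost is syllable 1 (klo:l).
  → primary stress on syllable 1.
Suffixed `klo:l.so.fi.de.re` (5 syllables):
  Weights: 1 klo:l H, 2 so L, 3 fi L, 4 de L, 5 re L.
  Heavy syllables in the domain: 1. The leftmost is syllable 1 (klo:l).
  → primary stress on syllable 1.

no: stays on 1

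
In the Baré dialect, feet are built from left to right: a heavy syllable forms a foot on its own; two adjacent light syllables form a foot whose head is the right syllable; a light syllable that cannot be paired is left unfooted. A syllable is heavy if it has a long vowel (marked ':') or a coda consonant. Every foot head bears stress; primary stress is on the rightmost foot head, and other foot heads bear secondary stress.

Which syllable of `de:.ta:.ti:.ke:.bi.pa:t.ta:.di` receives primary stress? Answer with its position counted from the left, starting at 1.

Weights: 1 de: H, 2 ta: H, 3 ti: H, 4 ke: H, 5 bi L, 6 pa:t H, 7 ta: H, 8 di L.
Parse left to right (heavy = foot alone; LL = one foot; stranded L unfooted): (ˈde:) (ˈta:) (ˈti:) (ˈke:) bi (ˈpa:t) (ˈta:) di.
Foot heads: 1, 2, 3, 4, 6, 7.
Primary stress on the rightmost head = syllable 7.
Primary stress: syllable 7 → de:.ta:.ti:.ke:.bi.pa:t.ˈta:.di.

7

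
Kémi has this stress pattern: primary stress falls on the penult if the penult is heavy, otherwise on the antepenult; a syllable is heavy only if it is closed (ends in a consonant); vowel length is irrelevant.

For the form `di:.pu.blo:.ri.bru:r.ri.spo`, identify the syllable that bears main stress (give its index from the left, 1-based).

Weights: 5 bru:r H, 6 ri L, 7 spo L.
The penult (syllable 6, ri) is light, so stress falls on the antepenult (syllable 5, bru:r).
Primary stress: syllable 5 → di:.pu.blo:.ri.ˈbru:r.ri.spo.

5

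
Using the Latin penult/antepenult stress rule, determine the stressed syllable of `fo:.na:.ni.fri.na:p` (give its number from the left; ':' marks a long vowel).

Classical Latin: stress the penult if heavy (long vowel or closed), else the antepenult.
Weights: 3 ni L, 4 fri L, 5 na:p H.
The penult (syllable 4, fri) is light, so stress falls on the antepenult (syllable 3, ni).
Stress on syllable 3: fo:.na:.ˈni.fri.na:p.

3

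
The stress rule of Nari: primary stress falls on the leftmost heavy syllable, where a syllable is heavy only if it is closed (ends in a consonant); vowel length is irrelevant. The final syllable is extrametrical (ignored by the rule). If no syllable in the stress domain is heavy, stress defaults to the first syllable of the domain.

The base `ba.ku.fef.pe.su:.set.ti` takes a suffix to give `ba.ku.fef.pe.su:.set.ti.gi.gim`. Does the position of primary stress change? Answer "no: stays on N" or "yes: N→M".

no: stays on 3

Base `ba.ku.fef.pe.su:.set.ti` (7 syllables):
  The final syllable (7, ti) is extrametrical; the stress domain is syllables 1–6.
  Weights: 1 ba L, 2 ku L, 3 fef H, 4 pe L, 5 su: L, 6 set H.
  Heavy syllables in the domain: 3, 6. The leftmost is syllable 3 (fef).
  → primary stress on syllable 3.
Suffixed `ba.ku.fef.pe.su:.set.ti.gi.gim` (9 syllables):
  The final syllable (9, gim) is extrametrical; the stress domain is syllables 1–8.
  Weights: 1 ba L, 2 ku L, 3 fef H, 4 pe L, 5 su: L, 6 set H, 7 ti L, 8 gi L.
  Heavy syllables in the domain: 3, 6. The leftmost is syllable 3 (fef).
  → primary stress on syllable 3.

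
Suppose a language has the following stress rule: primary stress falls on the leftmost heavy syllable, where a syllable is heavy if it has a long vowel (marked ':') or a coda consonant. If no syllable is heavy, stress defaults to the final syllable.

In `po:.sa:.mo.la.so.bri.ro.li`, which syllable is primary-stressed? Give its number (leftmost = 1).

Weights: 1 po: H, 2 sa: H, 3 mo L, 4 la L, 5 so L, 6 bri L, 7 ro L, 8 li L.
Heavy syllables in the domain: 1, 2. The leftmost is syllable 1 (po:).
Primary stress: syllable 1 → ˈpo:.sa:.mo.la.so.bri.ro.li.

1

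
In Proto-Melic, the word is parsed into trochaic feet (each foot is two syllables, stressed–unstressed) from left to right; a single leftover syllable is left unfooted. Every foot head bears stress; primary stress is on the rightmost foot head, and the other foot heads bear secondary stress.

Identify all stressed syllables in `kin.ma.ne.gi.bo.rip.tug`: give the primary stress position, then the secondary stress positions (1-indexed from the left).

Parse left to right into trochaic (ˈσσ) feet: (ˈkin.ma) (ˈne.gi) (ˈbo.rip) tug. Syllable 7 is left unfooted.
Foot heads (stressed positions): 1, 3, 5.
End Rule Rightmost: primary stress on the rightmost head = syllable 5.
Secondary stress on 1, 3: ˌkin.ma.ˌne.gi.ˈbo.rip.tug.

primary 5, secondary 1, 3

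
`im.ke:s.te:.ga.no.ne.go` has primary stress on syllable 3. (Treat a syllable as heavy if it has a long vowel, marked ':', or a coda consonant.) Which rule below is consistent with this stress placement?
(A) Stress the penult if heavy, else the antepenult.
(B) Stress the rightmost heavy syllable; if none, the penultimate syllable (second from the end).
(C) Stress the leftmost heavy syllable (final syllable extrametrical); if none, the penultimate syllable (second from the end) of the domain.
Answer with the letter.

B

Rule A → syllable 5 (observed: 3).
Rule B → syllable 3 ✓.
Rule C → syllable 1 (observed: 3).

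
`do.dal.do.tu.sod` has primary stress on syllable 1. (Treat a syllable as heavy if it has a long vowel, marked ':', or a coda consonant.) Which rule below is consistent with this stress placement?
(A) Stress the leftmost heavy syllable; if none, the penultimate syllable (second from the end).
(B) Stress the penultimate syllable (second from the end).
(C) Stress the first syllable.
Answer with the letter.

C

Rule A → syllable 2 (observed: 1).
Rule B → syllable 4 (observed: 1).
Rule C → syllable 1 ✓.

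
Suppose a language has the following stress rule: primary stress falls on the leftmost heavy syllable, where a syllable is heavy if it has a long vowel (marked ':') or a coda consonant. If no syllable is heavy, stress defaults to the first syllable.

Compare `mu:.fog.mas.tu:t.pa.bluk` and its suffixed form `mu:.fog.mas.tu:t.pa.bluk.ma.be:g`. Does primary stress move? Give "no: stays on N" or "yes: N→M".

no: stays on 1

Base `mu:.fog.mas.tu:t.pa.bluk` (6 syllables):
  Weights: 1 mu: H, 2 fog H, 3 mas H, 4 tu:t H, 5 pa L, 6 bluk H.
  Heavy syllables in the domain: 1, 2, 3, 4, 6. The leftmost is syllable 1 (mu:).
  → primary stress on syllable 1.
Suffixed `mu:.fog.mas.tu:t.pa.bluk.ma.be:g` (8 syllables):
  Weights: 1 mu: H, 2 fog H, 3 mas H, 4 tu:t H, 5 pa L, 6 bluk H, 7 ma L, 8 be:g H.
  Heavy syllables in the domain: 1, 2, 3, 4, 6, 8. The leftmost is syllable 1 (mu:).
  → primary stress on syllable 1.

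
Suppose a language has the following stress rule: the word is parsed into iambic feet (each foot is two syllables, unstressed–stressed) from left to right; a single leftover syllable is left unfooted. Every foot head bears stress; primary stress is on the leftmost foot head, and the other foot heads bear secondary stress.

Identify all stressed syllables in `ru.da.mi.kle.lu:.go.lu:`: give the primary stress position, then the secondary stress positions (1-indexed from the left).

Parse left to right into iambic (σˈσ) feet: (ru.ˈda) (mi.ˈkle) (lu:.ˈgo) lu:. Syllable 7 is left unfooted.
Foot heads (stressed positions): 2, 4, 6.
End Rule Leftmost: primary stress on the leftmost head = syllable 2.
Secondary stress on 4, 6: ru.ˈda.mi.ˌkle.lu:.ˌgo.lu:.

primary 2, secondary 4, 6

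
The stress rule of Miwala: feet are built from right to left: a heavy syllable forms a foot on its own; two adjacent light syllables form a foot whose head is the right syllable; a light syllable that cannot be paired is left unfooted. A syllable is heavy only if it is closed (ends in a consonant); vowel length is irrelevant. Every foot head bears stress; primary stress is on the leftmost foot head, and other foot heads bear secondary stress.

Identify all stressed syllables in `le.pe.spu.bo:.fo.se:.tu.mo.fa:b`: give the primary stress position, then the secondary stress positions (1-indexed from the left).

primary 2, secondary 4, 6, 8, 9

Weights: 1 le L, 2 pe L, 3 spu L, 4 bo: L, 5 fo L, 6 se: L, 7 tu L, 8 mo L, 9 fa:b H.
Parse right to left (heavy = foot alone; LL = one foot; stranded L unfooted): (le.ˈpe) (spu.ˈbo:) (fo.ˈse:) (tu.ˈmo) (ˈfa:b).
Foot heads: 2, 4, 6, 8, 9.
Primary stress on the leftmost head = syllable 2.
Secondary stress on 4, 6, 8, 9: le.ˈpe.spu.ˌbo:.fo.ˌse:.tu.ˌmo.ˌfa:b.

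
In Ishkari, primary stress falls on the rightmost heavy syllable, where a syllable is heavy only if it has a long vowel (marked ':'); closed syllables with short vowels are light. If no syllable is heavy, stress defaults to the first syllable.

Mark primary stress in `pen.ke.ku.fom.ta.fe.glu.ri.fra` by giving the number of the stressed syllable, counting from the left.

Weights: 1 pen L, 2 ke L, 3 ku L, 4 fom L, 5 ta L, 6 fe L, 7 glu L, 8 ri L, 9 fra L.
No heavy syllable in the domain; default to the first syllable = syllable 1.
Primary stress: syllable 1 → ˈpen.ke.ku.fom.ta.fe.glu.ri.fra.

1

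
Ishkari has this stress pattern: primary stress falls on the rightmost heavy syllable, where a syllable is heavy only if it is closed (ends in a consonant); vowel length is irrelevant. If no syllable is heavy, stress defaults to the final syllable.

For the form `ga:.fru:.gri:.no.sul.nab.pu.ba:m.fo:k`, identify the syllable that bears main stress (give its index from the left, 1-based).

9

Weights: 1 ga: L, 2 fru: L, 3 gri: L, 4 no L, 5 sul H, 6 nab H, 7 pu L, 8 ba:m H, 9 fo:k H.
Heavy syllables in the domain: 5, 6, 8, 9. The rightmost is syllable 9 (fo:k).
Primary stress: syllable 9 → ga:.fru:.gri:.no.sul.nab.pu.ba:m.ˈfo:k.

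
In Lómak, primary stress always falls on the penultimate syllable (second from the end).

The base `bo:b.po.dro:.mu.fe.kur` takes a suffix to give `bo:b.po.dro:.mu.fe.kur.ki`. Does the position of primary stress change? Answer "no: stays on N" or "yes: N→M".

Base `bo:b.po.dro:.mu.fe.kur` (6 syllables):
  The word has 6 syllables; the penultimate syllable (second from the end) is syllable 5 (fe).
  → primary stress on syllable 5.
Suffixed `bo:b.po.dro:.mu.fe.kur.ki` (7 syllables):
  The word has 7 syllables; the penultimate syllable (second from the end) is syllable 6 (kur).
  → primary stress on syllable 6.

yes: 5→6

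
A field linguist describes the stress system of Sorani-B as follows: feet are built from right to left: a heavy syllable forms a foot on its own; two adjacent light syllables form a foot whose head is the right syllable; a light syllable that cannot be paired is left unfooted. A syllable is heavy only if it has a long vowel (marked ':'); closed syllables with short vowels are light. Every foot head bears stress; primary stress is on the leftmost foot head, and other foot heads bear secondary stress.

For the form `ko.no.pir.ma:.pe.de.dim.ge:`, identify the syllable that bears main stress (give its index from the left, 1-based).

Weights: 1 ko L, 2 no L, 3 pir L, 4 ma: H, 5 pe L, 6 de L, 7 dim L, 8 ge: H.
Parse right to left (heavy = foot alone; LL = one foot; stranded L unfooted): ko (no.ˈpir) (ˈma:) pe (de.ˈdim) (ˈge:).
Foot heads: 3, 4, 7, 8.
Primary stress on the leftmost head = syllable 3.
Primary stress: syllable 3 → ko.no.ˈpir.ma:.pe.de.dim.ge:.

3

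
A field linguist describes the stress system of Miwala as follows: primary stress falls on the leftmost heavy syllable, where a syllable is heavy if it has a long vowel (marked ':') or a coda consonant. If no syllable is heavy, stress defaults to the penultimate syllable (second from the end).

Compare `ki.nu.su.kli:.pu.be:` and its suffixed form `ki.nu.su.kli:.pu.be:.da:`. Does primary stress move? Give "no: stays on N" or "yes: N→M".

no: stays on 4

Base `ki.nu.su.kli:.pu.be:` (6 syllables):
  Weights: 1 ki L, 2 nu L, 3 su L, 4 kli: H, 5 pu L, 6 be: H.
  Heavy syllables in the domain: 4, 6. The leftmost is syllable 4 (kli:).
  → primary stress on syllable 4.
Suffixed `ki.nu.su.kli:.pu.be:.da:` (7 syllables):
  Weights: 1 ki L, 2 nu L, 3 su L, 4 kli: H, 5 pu L, 6 be: H, 7 da: H.
  Heavy syllables in the domain: 4, 6, 7. The leftmost is syllable 4 (kli:).
  → primary stress on syllable 4.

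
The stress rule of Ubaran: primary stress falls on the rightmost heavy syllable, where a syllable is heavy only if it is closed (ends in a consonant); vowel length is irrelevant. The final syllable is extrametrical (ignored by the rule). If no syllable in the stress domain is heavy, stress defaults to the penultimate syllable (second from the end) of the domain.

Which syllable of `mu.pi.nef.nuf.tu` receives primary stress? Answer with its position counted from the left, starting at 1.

4

The final syllable (5, tu) is extrametrical; the stress domain is syllables 1–4.
Weights: 1 mu L, 2 pi L, 3 nef H, 4 nuf H.
Heavy syllables in the domain: 3, 4. The rightmost is syllable 4 (nuf).
Primary stress: syllable 4 → mu.pi.nef.ˈnuf.tu.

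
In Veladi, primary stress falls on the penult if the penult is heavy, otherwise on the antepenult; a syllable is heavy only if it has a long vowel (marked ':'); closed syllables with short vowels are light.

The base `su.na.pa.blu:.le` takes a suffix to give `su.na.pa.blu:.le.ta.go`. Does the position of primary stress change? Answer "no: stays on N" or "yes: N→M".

Base `su.na.pa.blu:.le` (5 syllables):
  Weights: 3 pa L, 4 blu: H, 5 le L.
  The penult (syllable 4, blu:) is heavy, so it takes stress.
  → primary stress on syllable 4.
Suffixed `su.na.pa.blu:.le.ta.go` (7 syllables):
  Weights: 5 le L, 6 ta L, 7 go L.
  The penult (syllable 6, ta) is light, so stress falls on the antepenult (syllable 5, le).
  → primary stress on syllable 5.

yes: 4→5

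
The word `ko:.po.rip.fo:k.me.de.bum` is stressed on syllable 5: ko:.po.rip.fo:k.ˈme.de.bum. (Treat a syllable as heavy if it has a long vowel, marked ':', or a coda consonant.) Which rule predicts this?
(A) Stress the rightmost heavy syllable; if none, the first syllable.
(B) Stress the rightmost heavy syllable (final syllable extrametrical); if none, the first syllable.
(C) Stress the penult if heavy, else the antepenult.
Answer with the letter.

C

Rule A → syllable 7 (observed: 5).
Rule B → syllable 4 (observed: 5).
Rule C → syllable 5 ✓.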